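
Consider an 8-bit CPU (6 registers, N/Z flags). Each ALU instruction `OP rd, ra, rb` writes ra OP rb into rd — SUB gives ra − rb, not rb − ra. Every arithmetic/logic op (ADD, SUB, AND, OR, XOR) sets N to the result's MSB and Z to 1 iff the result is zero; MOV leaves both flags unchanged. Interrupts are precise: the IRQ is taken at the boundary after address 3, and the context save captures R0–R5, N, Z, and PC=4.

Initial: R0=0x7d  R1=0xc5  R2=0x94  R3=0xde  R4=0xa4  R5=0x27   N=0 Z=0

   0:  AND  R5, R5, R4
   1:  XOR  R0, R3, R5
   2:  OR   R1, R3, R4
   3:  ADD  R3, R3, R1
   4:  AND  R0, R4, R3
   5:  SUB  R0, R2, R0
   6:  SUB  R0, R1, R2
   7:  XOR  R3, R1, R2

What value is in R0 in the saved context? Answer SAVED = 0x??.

SAVED = 0xfa

after  0: R0=0x7d R1=0xc5 R2=0x94 R3=0xde R4=0xa4 R5=0x24  N=0 Z=0
after  1: R0=0xfa R1=0xc5 R2=0x94 R3=0xde R4=0xa4 R5=0x24  N=1 Z=0
after  2: R0=0xfa R1=0xfe R2=0x94 R3=0xde R4=0xa4 R5=0x24  N=1 Z=0
after  3: R0=0xfa R1=0xfe R2=0x94 R3=0xdc R4=0xa4 R5=0x24  N=1 Z=0
-- IRQ taken; context saved, return-PC = 4 --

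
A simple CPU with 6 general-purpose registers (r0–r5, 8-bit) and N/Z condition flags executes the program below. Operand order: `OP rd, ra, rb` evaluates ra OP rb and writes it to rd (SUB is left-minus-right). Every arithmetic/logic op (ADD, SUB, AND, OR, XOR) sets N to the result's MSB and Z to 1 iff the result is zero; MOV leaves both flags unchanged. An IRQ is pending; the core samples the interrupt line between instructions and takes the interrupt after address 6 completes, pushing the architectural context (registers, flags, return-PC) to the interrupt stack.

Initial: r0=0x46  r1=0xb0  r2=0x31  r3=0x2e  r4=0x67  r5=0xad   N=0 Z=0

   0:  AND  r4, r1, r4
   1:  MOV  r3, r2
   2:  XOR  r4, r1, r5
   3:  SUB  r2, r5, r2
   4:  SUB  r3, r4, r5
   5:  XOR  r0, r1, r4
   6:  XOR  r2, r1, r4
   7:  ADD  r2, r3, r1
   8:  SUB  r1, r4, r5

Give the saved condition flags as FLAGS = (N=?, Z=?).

after  0: r0=0x46 r1=0xb0 r2=0x31 r3=0x2e r4=0x20 r5=0xad  N=0 Z=0
after  1: r0=0x46 r1=0xb0 r2=0x31 r3=0x31 r4=0x20 r5=0xad  N=0 Z=0
after  2: r0=0x46 r1=0xb0 r2=0x31 r3=0x31 r4=0x1d r5=0xad  N=0 Z=0
after  3: r0=0x46 r1=0xb0 r2=0x7c r3=0x31 r4=0x1d r5=0xad  N=0 Z=0
after  4: r0=0x46 r1=0xb0 r2=0x7c r3=0x70 r4=0x1d r5=0xad  N=0 Z=0
after  5: r0=0xad r1=0xb0 r2=0x7c r3=0x70 r4=0x1d r5=0xad  N=1 Z=0
after  6: r0=0xad r1=0xb0 r2=0xad r3=0x70 r4=0x1d r5=0xad  N=1 Z=0
-- IRQ taken; context saved, return-PC = 7 --

FLAGS = (N=1, Z=0)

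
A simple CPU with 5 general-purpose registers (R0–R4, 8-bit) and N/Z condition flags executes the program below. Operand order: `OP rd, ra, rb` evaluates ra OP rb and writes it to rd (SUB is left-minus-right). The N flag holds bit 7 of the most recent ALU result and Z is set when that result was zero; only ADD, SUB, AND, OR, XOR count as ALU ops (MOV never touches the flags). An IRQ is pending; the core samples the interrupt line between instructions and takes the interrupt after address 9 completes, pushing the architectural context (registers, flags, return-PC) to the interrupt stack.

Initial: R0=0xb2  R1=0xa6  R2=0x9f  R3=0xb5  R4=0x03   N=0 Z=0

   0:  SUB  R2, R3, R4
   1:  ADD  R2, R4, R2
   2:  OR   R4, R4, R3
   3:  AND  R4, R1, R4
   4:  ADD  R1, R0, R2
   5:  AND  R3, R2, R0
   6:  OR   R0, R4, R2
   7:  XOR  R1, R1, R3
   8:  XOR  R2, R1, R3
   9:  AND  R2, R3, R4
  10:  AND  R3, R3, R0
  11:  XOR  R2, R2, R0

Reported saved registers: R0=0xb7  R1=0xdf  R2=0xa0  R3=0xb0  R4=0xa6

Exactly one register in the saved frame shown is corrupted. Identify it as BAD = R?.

BAD = R1

after  0: R0=0xb2 R1=0xa6 R2=0xb2 R3=0xb5 R4=0x03  N=1 Z=0
after  1: R0=0xb2 R1=0xa6 R2=0xb5 R3=0xb5 R4=0x03  N=1 Z=0
after  2: R0=0xb2 R1=0xa6 R2=0xb5 R3=0xb5 R4=0xb7  N=1 Z=0
after  3: R0=0xb2 R1=0xa6 R2=0xb5 R3=0xb5 R4=0xa6  N=1 Z=0
after  4: R0=0xb2 R1=0x67 R2=0xb5 R3=0xb5 R4=0xa6  N=0 Z=0
after  5: R0=0xb2 R1=0x67 R2=0xb5 R3=0xb0 R4=0xa6  N=1 Z=0
after  6: R0=0xb7 R1=0x67 R2=0xb5 R3=0xb0 R4=0xa6  N=1 Z=0
after  7: R0=0xb7 R1=0xd7 R2=0xb5 R3=0xb0 R4=0xa6  N=1 Z=0
after  8: R0=0xb7 R1=0xd7 R2=0x67 R3=0xb0 R4=0xa6  N=0 Z=0
after  9: R0=0xb7 R1=0xd7 R2=0xa0 R3=0xb0 R4=0xa6  N=1 Z=0
-- IRQ taken; context saved, return-PC = 10 --
mismatch: R1: reported 0xdf vs actual 0xd7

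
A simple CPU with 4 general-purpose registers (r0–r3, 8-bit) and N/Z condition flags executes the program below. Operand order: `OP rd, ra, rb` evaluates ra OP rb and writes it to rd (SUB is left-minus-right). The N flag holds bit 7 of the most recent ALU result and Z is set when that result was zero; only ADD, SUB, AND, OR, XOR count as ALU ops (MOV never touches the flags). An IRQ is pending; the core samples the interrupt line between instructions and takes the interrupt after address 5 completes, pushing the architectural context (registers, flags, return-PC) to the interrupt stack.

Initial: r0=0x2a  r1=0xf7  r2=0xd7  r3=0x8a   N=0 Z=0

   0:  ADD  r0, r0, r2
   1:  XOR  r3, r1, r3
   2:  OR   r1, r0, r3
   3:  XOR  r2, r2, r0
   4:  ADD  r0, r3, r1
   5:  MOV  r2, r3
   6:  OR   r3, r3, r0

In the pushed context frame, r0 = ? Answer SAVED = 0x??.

after  0: r0=0x01 r1=0xf7 r2=0xd7 r3=0x8a  N=0 Z=0
after  1: r0=0x01 r1=0xf7 r2=0xd7 r3=0x7d  N=0 Z=0
after  2: r0=0x01 r1=0x7d r2=0xd7 r3=0x7d  N=0 Z=0
after  3: r0=0x01 r1=0x7d r2=0xd6 r3=0x7d  N=1 Z=0
after  4: r0=0xfa r1=0x7d r2=0xd6 r3=0x7d  N=1 Z=0
after  5: r0=0xfa r1=0x7d r2=0x7d r3=0x7d  N=1 Z=0
-- IRQ taken; context saved, return-PC = 6 --

SAVED = 0xfa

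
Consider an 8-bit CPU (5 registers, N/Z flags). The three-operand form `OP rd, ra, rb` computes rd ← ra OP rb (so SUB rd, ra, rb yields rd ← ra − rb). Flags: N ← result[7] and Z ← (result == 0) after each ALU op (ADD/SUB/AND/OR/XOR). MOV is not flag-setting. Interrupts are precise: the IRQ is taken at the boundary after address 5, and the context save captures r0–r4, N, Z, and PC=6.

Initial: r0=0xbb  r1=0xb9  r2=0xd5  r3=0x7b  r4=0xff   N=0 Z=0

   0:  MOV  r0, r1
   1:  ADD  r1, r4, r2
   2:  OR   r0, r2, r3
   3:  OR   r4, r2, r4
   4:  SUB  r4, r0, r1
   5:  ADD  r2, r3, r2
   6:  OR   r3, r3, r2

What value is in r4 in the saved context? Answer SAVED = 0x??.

after  0: r0=0xb9 r1=0xb9 r2=0xd5 r3=0x7b r4=0xff  N=0 Z=0
after  1: r0=0xb9 r1=0xd4 r2=0xd5 r3=0x7b r4=0xff  N=1 Z=0
after  2: r0=0xff r1=0xd4 r2=0xd5 r3=0x7b r4=0xff  N=1 Z=0
after  3: r0=0xff r1=0xd4 r2=0xd5 r3=0x7b r4=0xff  N=1 Z=0
after  4: r0=0xff r1=0xd4 r2=0xd5 r3=0x7b r4=0x2b  N=0 Z=0
after  5: r0=0xff r1=0xd4 r2=0x50 r3=0x7b r4=0x2b  N=0 Z=0
-- IRQ taken; context saved, return-PC = 6 --

SAVED = 0x2b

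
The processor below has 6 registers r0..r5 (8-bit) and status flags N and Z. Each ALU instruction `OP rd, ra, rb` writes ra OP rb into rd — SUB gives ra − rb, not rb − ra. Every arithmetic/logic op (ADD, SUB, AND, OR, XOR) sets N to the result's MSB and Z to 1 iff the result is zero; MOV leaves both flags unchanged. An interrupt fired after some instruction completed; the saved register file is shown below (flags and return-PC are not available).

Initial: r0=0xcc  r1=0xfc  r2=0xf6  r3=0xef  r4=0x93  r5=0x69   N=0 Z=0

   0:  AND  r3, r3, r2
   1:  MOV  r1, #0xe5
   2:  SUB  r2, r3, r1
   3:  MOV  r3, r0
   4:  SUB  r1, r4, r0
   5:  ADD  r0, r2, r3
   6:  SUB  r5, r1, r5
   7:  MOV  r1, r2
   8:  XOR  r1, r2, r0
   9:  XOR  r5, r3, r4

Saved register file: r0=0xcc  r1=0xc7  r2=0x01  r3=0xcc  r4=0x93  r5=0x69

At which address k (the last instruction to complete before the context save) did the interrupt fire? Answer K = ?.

K = 4

after  0: r0=0xcc r1=0xfc r2=0xf6 r3=0xe6 r4=0x93 r5=0x69  N=1 Z=0
after  1: r0=0xcc r1=0xe5 r2=0xf6 r3=0xe6 r4=0x93 r5=0x69  N=1 Z=0
after  2: r0=0xcc r1=0xe5 r2=0x01 r3=0xe6 r4=0x93 r5=0x69  N=0 Z=0
after  3: r0=0xcc r1=0xe5 r2=0x01 r3=0xcc r4=0x93 r5=0x69  N=0 Z=0
after  4: r0=0xcc r1=0xc7 r2=0x01 r3=0xcc r4=0x93 r5=0x69  N=1 Z=0
-- IRQ taken; context saved, return-PC = 5 --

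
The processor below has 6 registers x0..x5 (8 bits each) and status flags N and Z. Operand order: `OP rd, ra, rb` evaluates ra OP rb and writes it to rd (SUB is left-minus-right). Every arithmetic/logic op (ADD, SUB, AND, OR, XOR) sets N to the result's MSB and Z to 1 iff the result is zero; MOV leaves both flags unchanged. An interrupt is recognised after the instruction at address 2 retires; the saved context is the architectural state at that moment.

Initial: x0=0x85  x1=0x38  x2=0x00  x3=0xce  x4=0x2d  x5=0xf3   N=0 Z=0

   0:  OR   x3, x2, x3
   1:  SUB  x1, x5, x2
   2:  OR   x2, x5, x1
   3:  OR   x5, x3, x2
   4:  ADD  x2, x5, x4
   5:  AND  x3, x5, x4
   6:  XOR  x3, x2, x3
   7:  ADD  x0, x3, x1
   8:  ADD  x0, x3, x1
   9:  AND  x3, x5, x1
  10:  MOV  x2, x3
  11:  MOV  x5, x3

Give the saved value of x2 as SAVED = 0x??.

after  0: x0=0x85 x1=0x38 x2=0x00 x3=0xce x4=0x2d x5=0xf3  N=1 Z=0
after  1: x0=0x85 x1=0xf3 x2=0x00 x3=0xce x4=0x2d x5=0xf3  N=1 Z=0
after  2: x0=0x85 x1=0xf3 x2=0xf3 x3=0xce x4=0x2d x5=0xf3  N=1 Z=0
-- IRQ taken; context saved, return-PC = 3 --

SAVED = 0xf3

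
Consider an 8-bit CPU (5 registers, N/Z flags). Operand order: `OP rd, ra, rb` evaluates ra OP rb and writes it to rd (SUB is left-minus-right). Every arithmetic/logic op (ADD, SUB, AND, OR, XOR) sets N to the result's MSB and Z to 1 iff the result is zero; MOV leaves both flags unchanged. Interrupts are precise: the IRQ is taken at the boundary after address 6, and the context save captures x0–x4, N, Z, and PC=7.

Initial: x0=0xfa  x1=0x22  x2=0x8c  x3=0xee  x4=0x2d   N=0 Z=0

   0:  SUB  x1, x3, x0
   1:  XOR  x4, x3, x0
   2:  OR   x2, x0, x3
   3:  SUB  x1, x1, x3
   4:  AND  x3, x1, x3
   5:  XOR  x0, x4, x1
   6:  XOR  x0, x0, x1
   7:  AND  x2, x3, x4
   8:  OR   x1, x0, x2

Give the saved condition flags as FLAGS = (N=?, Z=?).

FLAGS = (N=0, Z=0)

after  0: x0=0xfa x1=0xf4 x2=0x8c x3=0xee x4=0x2d  N=1 Z=0
after  1: x0=0xfa x1=0xf4 x2=0x8c x3=0xee x4=0x14  N=0 Z=0
after  2: x0=0xfa x1=0xf4 x2=0xfe x3=0xee x4=0x14  N=1 Z=0
after  3: x0=0xfa x1=0x06 x2=0xfe x3=0xee x4=0x14  N=0 Z=0
after  4: x0=0xfa x1=0x06 x2=0xfe x3=0x06 x4=0x14  N=0 Z=0
after  5: x0=0x12 x1=0x06 x2=0xfe x3=0x06 x4=0x14  N=0 Z=0
after  6: x0=0x14 x1=0x06 x2=0xfe x3=0x06 x4=0x14  N=0 Z=0
-- IRQ taken; context saved, return-PC = 7 --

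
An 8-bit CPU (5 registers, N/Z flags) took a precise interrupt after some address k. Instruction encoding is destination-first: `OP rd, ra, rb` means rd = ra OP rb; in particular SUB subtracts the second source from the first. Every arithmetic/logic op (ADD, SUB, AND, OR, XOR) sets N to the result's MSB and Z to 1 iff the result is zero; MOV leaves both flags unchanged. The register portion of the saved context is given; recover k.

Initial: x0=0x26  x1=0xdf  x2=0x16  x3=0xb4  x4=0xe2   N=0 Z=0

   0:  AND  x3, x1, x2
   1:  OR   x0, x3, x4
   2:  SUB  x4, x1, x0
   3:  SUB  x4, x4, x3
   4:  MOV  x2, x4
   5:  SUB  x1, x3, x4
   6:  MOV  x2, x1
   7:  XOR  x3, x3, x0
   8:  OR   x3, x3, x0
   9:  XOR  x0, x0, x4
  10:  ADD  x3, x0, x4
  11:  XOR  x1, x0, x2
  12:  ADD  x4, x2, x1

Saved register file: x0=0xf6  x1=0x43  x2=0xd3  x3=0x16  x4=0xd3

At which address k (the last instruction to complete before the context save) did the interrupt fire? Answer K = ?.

K = 5

after  0: x0=0x26 x1=0xdf x2=0x16 x3=0x16 x4=0xe2  N=0 Z=0
after  1: x0=0xf6 x1=0xdf x2=0x16 x3=0x16 x4=0xe2  N=1 Z=0
after  2: x0=0xf6 x1=0xdf x2=0x16 x3=0x16 x4=0xe9  N=1 Z=0
after  3: x0=0xf6 x1=0xdf x2=0x16 x3=0x16 x4=0xd3  N=1 Z=0
after  4: x0=0xf6 x1=0xdf x2=0xd3 x3=0x16 x4=0xd3  N=1 Z=0
after  5: x0=0xf6 x1=0x43 x2=0xd3 x3=0x16 x4=0xd3  N=0 Z=0
-- IRQ taken; context saved, return-PC = 6 --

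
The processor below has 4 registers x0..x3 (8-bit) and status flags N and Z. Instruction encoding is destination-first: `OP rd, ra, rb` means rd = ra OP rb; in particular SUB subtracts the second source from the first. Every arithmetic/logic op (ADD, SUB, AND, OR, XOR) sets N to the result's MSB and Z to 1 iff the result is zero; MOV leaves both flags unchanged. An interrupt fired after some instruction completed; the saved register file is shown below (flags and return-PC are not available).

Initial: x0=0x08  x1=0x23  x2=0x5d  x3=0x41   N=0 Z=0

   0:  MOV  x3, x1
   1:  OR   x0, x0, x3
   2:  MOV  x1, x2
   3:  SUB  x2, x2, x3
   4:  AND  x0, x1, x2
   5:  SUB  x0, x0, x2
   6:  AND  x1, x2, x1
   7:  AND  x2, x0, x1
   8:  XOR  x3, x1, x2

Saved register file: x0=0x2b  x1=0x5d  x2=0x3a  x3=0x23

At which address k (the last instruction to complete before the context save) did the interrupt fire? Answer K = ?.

K = 3

after  0: x0=0x08 x1=0x23 x2=0x5d x3=0x23  N=0 Z=0
after  1: x0=0x2b x1=0x23 x2=0x5d x3=0x23  N=0 Z=0
after  2: x0=0x2b x1=0x5d x2=0x5d x3=0x23  N=0 Z=0
after  3: x0=0x2b x1=0x5d x2=0x3a x3=0x23  N=0 Z=0
-- IRQ taken; context saved, return-PC = 4 --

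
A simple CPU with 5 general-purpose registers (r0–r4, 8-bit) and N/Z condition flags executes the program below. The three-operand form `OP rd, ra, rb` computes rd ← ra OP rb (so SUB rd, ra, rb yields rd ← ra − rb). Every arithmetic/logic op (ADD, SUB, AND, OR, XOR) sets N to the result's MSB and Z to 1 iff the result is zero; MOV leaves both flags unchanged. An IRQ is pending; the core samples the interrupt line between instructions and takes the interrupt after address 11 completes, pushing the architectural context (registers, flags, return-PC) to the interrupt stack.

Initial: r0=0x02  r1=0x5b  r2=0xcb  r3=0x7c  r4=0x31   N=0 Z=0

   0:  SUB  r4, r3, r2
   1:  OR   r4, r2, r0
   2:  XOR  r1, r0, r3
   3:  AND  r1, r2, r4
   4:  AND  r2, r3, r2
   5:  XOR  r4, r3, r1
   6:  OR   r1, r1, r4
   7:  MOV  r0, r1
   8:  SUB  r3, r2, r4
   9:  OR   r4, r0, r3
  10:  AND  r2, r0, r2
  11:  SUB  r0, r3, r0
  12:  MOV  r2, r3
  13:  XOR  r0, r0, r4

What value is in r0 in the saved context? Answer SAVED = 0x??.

after  0: r0=0x02 r1=0x5b r2=0xcb r3=0x7c r4=0xb1  N=1 Z=0
after  1: r0=0x02 r1=0x5b r2=0xcb r3=0x7c r4=0xcb  N=1 Z=0
after  2: r0=0x02 r1=0x7e r2=0xcb r3=0x7c r4=0xcb  N=0 Z=0
after  3: r0=0x02 r1=0xcb r2=0xcb r3=0x7c r4=0xcb  N=1 Z=0
after  4: r0=0x02 r1=0xcb r2=0x48 r3=0x7c r4=0xcb  N=0 Z=0
after  5: r0=0x02 r1=0xcb r2=0x48 r3=0x7c r4=0xb7  N=1 Z=0
after  6: r0=0x02 r1=0xff r2=0x48 r3=0x7c r4=0xb7  N=1 Z=0
after  7: r0=0xff r1=0xff r2=0x48 r3=0x7c r4=0xb7  N=1 Z=0
after  8: r0=0xff r1=0xff r2=0x48 r3=0x91 r4=0xb7  N=1 Z=0
after  9: r0=0xff r1=0xff r2=0x48 r3=0x91 r4=0xff  N=1 Z=0
after 10: r0=0xff r1=0xff r2=0x48 r3=0x91 r4=0xff  N=0 Z=0
after 11: r0=0x92 r1=0xff r2=0x48 r3=0x91 r4=0xff  N=1 Z=0
-- IRQ taken; context saved, return-PC = 12 --

SAVED = 0x92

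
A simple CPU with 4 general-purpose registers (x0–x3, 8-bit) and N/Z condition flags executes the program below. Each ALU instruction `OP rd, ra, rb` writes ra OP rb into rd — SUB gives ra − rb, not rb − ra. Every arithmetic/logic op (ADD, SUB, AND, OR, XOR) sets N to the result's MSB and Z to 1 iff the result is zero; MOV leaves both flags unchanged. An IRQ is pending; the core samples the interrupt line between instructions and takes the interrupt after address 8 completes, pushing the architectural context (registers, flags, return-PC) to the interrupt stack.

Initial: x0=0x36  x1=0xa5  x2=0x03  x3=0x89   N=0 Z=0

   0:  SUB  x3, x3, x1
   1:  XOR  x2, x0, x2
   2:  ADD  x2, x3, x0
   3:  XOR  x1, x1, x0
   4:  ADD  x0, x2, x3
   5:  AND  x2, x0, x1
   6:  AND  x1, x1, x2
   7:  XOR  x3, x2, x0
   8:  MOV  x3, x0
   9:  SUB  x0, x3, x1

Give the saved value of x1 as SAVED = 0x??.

SAVED = 0x92

after  0: x0=0x36 x1=0xa5 x2=0x03 x3=0xe4  N=1 Z=0
after  1: x0=0x36 x1=0xa5 x2=0x35 x3=0xe4  N=0 Z=0
after  2: x0=0x36 x1=0xa5 x2=0x1a x3=0xe4  N=0 Z=0
after  3: x0=0x36 x1=0x93 x2=0x1a x3=0xe4  N=1 Z=0
after  4: x0=0xfe x1=0x93 x2=0x1a x3=0xe4  N=1 Z=0
after  5: x0=0xfe x1=0x93 x2=0x92 x3=0xe4  N=1 Z=0
after  6: x0=0xfe x1=0x92 x2=0x92 x3=0xe4  N=1 Z=0
after  7: x0=0xfe x1=0x92 x2=0x92 x3=0x6c  N=0 Z=0
after  8: x0=0xfe x1=0x92 x2=0x92 x3=0xfe  N=0 Z=0
-- IRQ taken; context saved, return-PC = 9 --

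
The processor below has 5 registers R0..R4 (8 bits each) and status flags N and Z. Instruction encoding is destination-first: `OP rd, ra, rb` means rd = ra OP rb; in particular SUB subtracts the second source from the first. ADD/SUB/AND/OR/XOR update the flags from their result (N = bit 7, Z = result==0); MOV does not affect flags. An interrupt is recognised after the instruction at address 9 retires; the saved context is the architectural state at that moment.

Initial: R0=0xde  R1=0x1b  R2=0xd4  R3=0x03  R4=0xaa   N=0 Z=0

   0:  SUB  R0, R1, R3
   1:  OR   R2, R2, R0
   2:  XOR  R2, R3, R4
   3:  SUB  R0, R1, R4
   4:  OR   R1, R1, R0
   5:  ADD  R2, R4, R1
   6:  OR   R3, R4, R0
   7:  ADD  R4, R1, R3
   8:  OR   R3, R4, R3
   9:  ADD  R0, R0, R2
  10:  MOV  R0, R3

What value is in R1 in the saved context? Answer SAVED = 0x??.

after  0: R0=0x18 R1=0x1b R2=0xd4 R3=0x03 R4=0xaa  N=0 Z=0
after  1: R0=0x18 R1=0x1b R2=0xdc R3=0x03 R4=0xaa  N=1 Z=0
after  2: R0=0x18 R1=0x1b R2=0xa9 R3=0x03 R4=0xaa  N=1 Z=0
after  3: R0=0x71 R1=0x1b R2=0xa9 R3=0x03 R4=0xaa  N=0 Z=0
after  4: R0=0x71 R1=0x7b R2=0xa9 R3=0x03 R4=0xaa  N=0 Z=0
after  5: R0=0x71 R1=0x7b R2=0x25 R3=0x03 R4=0xaa  N=0 Z=0
after  6: R0=0x71 R1=0x7b R2=0x25 R3=0xfb R4=0xaa  N=1 Z=0
after  7: R0=0x71 R1=0x7b R2=0x25 R3=0xfb R4=0x76  N=0 Z=0
after  8: R0=0x71 R1=0x7b R2=0x25 R3=0xff R4=0x76  N=1 Z=0
after  9: R0=0x96 R1=0x7b R2=0x25 R3=0xff R4=0x76  N=1 Z=0
-- IRQ taken; context saved, return-PC = 10 --

SAVED = 0x7b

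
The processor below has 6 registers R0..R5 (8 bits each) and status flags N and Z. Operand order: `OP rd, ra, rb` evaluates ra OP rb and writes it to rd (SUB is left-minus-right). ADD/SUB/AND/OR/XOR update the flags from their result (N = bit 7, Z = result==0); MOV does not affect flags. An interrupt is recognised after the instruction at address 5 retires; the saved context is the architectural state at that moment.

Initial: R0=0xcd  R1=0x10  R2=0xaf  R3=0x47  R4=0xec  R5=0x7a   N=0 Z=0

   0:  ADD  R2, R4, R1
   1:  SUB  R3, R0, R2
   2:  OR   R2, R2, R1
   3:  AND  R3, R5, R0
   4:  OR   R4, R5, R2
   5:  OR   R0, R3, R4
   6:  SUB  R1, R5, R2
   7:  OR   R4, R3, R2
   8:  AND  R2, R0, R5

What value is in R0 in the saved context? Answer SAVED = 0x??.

after  0: R0=0xcd R1=0x10 R2=0xfc R3=0x47 R4=0xec R5=0x7a  N=1 Z=0
after  1: R0=0xcd R1=0x10 R2=0xfc R3=0xd1 R4=0xec R5=0x7a  N=1 Z=0
after  2: R0=0xcd R1=0x10 R2=0xfc R3=0xd1 R4=0xec R5=0x7a  N=1 Z=0
after  3: R0=0xcd R1=0x10 R2=0xfc R3=0x48 R4=0xec R5=0x7a  N=0 Z=0
after  4: R0=0xcd R1=0x10 R2=0xfc R3=0x48 R4=0xfe R5=0x7a  N=1 Z=0
after  5: R0=0xfe R1=0x10 R2=0xfc R3=0x48 R4=0xfe R5=0x7a  N=1 Z=0
-- IRQ taken; context saved, return-PC = 6 --

SAVED = 0xfe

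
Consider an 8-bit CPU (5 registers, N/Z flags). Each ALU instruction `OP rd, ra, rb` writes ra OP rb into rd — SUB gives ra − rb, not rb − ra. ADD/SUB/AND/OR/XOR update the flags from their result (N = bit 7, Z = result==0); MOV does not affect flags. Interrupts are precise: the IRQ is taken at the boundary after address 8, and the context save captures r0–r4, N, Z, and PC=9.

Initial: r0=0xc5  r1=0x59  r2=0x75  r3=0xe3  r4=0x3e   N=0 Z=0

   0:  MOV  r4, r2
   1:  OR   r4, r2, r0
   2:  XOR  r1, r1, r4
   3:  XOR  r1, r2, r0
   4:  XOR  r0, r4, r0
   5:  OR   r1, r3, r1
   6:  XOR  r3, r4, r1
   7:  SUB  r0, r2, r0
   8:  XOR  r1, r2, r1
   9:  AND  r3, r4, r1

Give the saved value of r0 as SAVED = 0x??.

after  0: r0=0xc5 r1=0x59 r2=0x75 r3=0xe3 r4=0x75  N=0 Z=0
after  1: r0=0xc5 r1=0x59 r2=0x75 r3=0xe3 r4=0xf5  N=1 Z=0
after  2: r0=0xc5 r1=0xac r2=0x75 r3=0xe3 r4=0xf5  N=1 Z=0
after  3: r0=0xc5 r1=0xb0 r2=0x75 r3=0xe3 r4=0xf5  N=1 Z=0
after  4: r0=0x30 r1=0xb0 r2=0x75 r3=0xe3 r4=0xf5  N=0 Z=0
after  5: r0=0x30 r1=0xf3 r2=0x75 r3=0xe3 r4=0xf5  N=1 Z=0
after  6: r0=0x30 r1=0xf3 r2=0x75 r3=0x06 r4=0xf5  N=0 Z=0
after  7: r0=0x45 r1=0xf3 r2=0x75 r3=0x06 r4=0xf5  N=0 Z=0
after  8: r0=0x45 r1=0x86 r2=0x75 r3=0x06 r4=0xf5  N=1 Z=0
-- IRQ taken; context saved, return-PC = 9 --

SAVED = 0x45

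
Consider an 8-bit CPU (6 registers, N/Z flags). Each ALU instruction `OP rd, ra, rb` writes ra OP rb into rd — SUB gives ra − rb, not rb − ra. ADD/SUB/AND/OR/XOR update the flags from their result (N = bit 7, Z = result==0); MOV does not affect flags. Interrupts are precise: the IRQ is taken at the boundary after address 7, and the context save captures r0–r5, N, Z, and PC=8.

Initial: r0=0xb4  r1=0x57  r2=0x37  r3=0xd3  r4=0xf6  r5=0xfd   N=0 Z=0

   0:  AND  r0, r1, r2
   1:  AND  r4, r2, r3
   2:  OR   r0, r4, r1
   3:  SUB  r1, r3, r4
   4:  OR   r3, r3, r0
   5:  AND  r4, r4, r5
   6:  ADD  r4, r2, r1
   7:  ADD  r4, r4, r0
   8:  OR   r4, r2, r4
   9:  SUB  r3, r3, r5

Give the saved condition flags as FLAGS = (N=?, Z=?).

FLAGS = (N=0, Z=0)

after  0: r0=0x17 r1=0x57 r2=0x37 r3=0xd3 r4=0xf6 r5=0xfd  N=0 Z=0
after  1: r0=0x17 r1=0x57 r2=0x37 r3=0xd3 r4=0x13 r5=0xfd  N=0 Z=0
after  2: r0=0x57 r1=0x57 r2=0x37 r3=0xd3 r4=0x13 r5=0xfd  N=0 Z=0
after  3: r0=0x57 r1=0xc0 r2=0x37 r3=0xd3 r4=0x13 r5=0xfd  N=1 Z=0
after  4: r0=0x57 r1=0xc0 r2=0x37 r3=0xd7 r4=0x13 r5=0xfd  N=1 Z=0
after  5: r0=0x57 r1=0xc0 r2=0x37 r3=0xd7 r4=0x11 r5=0xfd  N=0 Z=0
after  6: r0=0x57 r1=0xc0 r2=0x37 r3=0xd7 r4=0xf7 r5=0xfd  N=1 Z=0
after  7: r0=0x57 r1=0xc0 r2=0x37 r3=0xd7 r4=0x4e r5=0xfd  N=0 Z=0
-- IRQ taken; context saved, return-PC = 8 --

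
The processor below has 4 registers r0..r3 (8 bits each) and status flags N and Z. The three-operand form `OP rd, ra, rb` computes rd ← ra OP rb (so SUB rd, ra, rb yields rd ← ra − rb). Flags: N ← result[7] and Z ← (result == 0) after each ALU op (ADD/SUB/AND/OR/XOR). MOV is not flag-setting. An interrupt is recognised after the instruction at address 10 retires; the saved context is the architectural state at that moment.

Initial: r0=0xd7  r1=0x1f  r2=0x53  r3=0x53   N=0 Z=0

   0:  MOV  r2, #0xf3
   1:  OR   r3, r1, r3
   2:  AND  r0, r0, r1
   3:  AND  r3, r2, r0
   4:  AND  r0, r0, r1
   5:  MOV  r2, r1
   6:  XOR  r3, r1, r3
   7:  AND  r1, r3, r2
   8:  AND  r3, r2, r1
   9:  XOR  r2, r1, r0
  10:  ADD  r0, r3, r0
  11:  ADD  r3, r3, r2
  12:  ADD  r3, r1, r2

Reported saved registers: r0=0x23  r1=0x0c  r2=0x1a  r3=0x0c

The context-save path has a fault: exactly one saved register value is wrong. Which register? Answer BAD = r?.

after  0: r0=0xd7 r1=0x1f r2=0xf3 r3=0x53  N=0 Z=0
after  1: r0=0xd7 r1=0x1f r2=0xf3 r3=0x5f  N=0 Z=0
after  2: r0=0x17 r1=0x1f r2=0xf3 r3=0x5f  N=0 Z=0
after  3: r0=0x17 r1=0x1f r2=0xf3 r3=0x13  N=0 Z=0
after  4: r0=0x17 r1=0x1f r2=0xf3 r3=0x13  N=0 Z=0
after  5: r0=0x17 r1=0x1f r2=0x1f r3=0x13  N=0 Z=0
after  6: r0=0x17 r1=0x1f r2=0x1f r3=0x0c  N=0 Z=0
after  7: r0=0x17 r1=0x0c r2=0x1f r3=0x0c  N=0 Z=0
after  8: r0=0x17 r1=0x0c r2=0x1f r3=0x0c  N=0 Z=0
after  9: r0=0x17 r1=0x0c r2=0x1b r3=0x0c  N=0 Z=0
after 10: r0=0x23 r1=0x0c r2=0x1b r3=0x0c  N=0 Z=0
-- IRQ taken; context saved, return-PC = 11 --
mismatch: r2: reported 0x1a vs actual 0x1b

BAD = r2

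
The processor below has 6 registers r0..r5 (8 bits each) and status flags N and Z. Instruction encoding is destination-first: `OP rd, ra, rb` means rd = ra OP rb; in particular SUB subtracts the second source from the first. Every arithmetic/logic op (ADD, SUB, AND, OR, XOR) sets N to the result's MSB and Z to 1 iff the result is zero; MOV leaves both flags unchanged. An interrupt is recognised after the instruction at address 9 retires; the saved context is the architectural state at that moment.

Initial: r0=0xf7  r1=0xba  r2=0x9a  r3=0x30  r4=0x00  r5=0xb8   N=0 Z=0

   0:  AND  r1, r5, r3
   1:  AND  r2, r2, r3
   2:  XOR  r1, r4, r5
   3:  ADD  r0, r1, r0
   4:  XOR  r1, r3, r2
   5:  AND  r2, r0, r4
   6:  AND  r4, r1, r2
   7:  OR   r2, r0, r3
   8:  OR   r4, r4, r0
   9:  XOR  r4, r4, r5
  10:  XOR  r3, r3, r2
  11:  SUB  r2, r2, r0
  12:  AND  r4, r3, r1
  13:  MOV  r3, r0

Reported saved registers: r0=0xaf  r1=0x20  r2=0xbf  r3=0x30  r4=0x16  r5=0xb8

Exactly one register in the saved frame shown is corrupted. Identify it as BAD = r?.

BAD = r4

after  0: r0=0xf7 r1=0x30 r2=0x9a r3=0x30 r4=0x00 r5=0xb8  N=0 Z=0
after  1: r0=0xf7 r1=0x30 r2=0x10 r3=0x30 r4=0x00 r5=0xb8  N=0 Z=0
after  2: r0=0xf7 r1=0xb8 r2=0x10 r3=0x30 r4=0x00 r5=0xb8  N=1 Z=0
after  3: r0=0xaf r1=0xb8 r2=0x10 r3=0x30 r4=0x00 r5=0xb8  N=1 Z=0
after  4: r0=0xaf r1=0x20 r2=0x10 r3=0x30 r4=0x00 r5=0xb8  N=0 Z=0
after  5: r0=0xaf r1=0x20 r2=0x00 r3=0x30 r4=0x00 r5=0xb8  N=0 Z=1
after  6: r0=0xaf r1=0x20 r2=0x00 r3=0x30 r4=0x00 r5=0xb8  N=0 Z=1
after  7: r0=0xaf r1=0x20 r2=0xbf r3=0x30 r4=0x00 r5=0xb8  N=1 Z=0
after  8: r0=0xaf r1=0x20 r2=0xbf r3=0x30 r4=0xaf r5=0xb8  N=1 Z=0
after  9: r0=0xaf r1=0x20 r2=0xbf r3=0x30 r4=0x17 r5=0xb8  N=0 Z=0
-- IRQ taken; context saved, return-PC = 10 --
mismatch: r4: reported 0x16 vs actual 0x17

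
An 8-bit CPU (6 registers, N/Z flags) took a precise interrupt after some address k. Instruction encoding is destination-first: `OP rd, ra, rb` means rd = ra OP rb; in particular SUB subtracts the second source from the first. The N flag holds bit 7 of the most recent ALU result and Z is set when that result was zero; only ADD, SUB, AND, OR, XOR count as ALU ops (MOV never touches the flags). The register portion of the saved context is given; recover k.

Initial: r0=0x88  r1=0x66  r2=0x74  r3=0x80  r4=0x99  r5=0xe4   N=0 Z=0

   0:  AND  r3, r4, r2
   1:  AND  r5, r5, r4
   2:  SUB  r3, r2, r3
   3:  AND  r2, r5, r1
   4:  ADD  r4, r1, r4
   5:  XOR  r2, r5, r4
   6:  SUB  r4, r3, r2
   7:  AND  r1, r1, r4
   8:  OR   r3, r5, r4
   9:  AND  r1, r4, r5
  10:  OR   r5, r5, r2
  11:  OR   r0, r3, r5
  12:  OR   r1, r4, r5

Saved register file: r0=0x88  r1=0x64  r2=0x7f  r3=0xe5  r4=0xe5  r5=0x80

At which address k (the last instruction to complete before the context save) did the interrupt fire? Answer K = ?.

K = 8

after  0: r0=0x88 r1=0x66 r2=0x74 r3=0x10 r4=0x99 r5=0xe4  N=0 Z=0
after  1: r0=0x88 r1=0x66 r2=0x74 r3=0x10 r4=0x99 r5=0x80  N=1 Z=0
after  2: r0=0x88 r1=0x66 r2=0x74 r3=0x64 r4=0x99 r5=0x80  N=0 Z=0
after  3: r0=0x88 r1=0x66 r2=0x00 r3=0x64 r4=0x99 r5=0x80  N=0 Z=1
after  4: r0=0x88 r1=0x66 r2=0x00 r3=0x64 r4=0xff r5=0x80  N=1 Z=0
after  5: r0=0x88 r1=0x66 r2=0x7f r3=0x64 r4=0xff r5=0x80  N=0 Z=0
after  6: r0=0x88 r1=0x66 r2=0x7f r3=0x64 r4=0xe5 r5=0x80  N=1 Z=0
after  7: r0=0x88 r1=0x64 r2=0x7f r3=0x64 r4=0xe5 r5=0x80  N=0 Z=0
after  8: r0=0x88 r1=0x64 r2=0x7f r3=0xe5 r4=0xe5 r5=0x80  N=1 Z=0
-- IRQ taken; context saved, return-PC = 9 --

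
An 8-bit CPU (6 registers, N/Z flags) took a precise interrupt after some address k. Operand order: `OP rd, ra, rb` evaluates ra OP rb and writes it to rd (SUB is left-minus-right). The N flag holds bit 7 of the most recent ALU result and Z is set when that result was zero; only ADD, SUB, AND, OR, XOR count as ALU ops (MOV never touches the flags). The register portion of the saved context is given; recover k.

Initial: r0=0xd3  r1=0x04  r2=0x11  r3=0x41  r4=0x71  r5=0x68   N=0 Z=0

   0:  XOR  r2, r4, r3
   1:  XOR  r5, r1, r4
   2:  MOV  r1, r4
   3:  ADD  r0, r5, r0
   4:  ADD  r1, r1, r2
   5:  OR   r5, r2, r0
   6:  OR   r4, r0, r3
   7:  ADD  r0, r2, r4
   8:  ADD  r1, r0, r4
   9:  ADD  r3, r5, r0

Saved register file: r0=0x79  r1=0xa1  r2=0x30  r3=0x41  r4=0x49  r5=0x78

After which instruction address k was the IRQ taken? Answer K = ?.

after  0: r0=0xd3 r1=0x04 r2=0x30 r3=0x41 r4=0x71 r5=0x68  N=0 Z=0
after  1: r0=0xd3 r1=0x04 r2=0x30 r3=0x41 r4=0x71 r5=0x75  N=0 Z=0
after  2: r0=0xd3 r1=0x71 r2=0x30 r3=0x41 r4=0x71 r5=0x75  N=0 Z=0
after  3: r0=0x48 r1=0x71 r2=0x30 r3=0x41 r4=0x71 r5=0x75  N=0 Z=0
after  4: r0=0x48 r1=0xa1 r2=0x30 r3=0x41 r4=0x71 r5=0x75  N=1 Z=0
after  5: r0=0x48 r1=0xa1 r2=0x30 r3=0x41 r4=0x71 r5=0x78  N=0 Z=0
after  6: r0=0x48 r1=0xa1 r2=0x30 r3=0x41 r4=0x49 r5=0x78  N=0 Z=0
after  7: r0=0x79 r1=0xa1 r2=0x30 r3=0x41 r4=0x49 r5=0x78  N=0 Z=0
-- IRQ taken; context saved, return-PC = 8 --

K = 7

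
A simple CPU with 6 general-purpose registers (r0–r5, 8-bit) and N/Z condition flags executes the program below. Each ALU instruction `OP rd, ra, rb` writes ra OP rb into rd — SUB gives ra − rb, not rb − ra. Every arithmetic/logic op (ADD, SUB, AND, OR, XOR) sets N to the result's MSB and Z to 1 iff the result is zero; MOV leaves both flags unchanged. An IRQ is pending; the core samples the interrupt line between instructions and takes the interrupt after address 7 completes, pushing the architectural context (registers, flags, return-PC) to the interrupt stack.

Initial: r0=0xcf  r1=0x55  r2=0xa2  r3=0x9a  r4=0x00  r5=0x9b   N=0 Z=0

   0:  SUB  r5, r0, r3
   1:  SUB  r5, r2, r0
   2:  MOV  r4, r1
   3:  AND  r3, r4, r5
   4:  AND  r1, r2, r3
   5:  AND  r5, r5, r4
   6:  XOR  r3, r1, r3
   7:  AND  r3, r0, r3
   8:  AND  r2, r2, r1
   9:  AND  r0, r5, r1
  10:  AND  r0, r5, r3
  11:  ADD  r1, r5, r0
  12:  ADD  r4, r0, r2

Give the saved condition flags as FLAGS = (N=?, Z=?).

after  0: r0=0xcf r1=0x55 r2=0xa2 r3=0x9a r4=0x00 r5=0x35  N=0 Z=0
after  1: r0=0xcf r1=0x55 r2=0xa2 r3=0x9a r4=0x00 r5=0xd3  N=1 Z=0
after  2: r0=0xcf r1=0x55 r2=0xa2 r3=0x9a r4=0x55 r5=0xd3  N=1 Z=0
after  3: r0=0xcf r1=0x55 r2=0xa2 r3=0x51 r4=0x55 r5=0xd3  N=0 Z=0
after  4: r0=0xcf r1=0x00 r2=0xa2 r3=0x51 r4=0x55 r5=0xd3  N=0 Z=1
after  5: r0=0xcf r1=0x00 r2=0xa2 r3=0x51 r4=0x55 r5=0x51  N=0 Z=0
after  6: r0=0xcf r1=0x00 r2=0xa2 r3=0x51 r4=0x55 r5=0x51  N=0 Z=0
after  7: r0=0xcf r1=0x00 r2=0xa2 r3=0x41 r4=0x55 r5=0x51  N=0 Z=0
-- IRQ taken; context saved, return-PC = 8 --

FLAGS = (N=0, Z=0)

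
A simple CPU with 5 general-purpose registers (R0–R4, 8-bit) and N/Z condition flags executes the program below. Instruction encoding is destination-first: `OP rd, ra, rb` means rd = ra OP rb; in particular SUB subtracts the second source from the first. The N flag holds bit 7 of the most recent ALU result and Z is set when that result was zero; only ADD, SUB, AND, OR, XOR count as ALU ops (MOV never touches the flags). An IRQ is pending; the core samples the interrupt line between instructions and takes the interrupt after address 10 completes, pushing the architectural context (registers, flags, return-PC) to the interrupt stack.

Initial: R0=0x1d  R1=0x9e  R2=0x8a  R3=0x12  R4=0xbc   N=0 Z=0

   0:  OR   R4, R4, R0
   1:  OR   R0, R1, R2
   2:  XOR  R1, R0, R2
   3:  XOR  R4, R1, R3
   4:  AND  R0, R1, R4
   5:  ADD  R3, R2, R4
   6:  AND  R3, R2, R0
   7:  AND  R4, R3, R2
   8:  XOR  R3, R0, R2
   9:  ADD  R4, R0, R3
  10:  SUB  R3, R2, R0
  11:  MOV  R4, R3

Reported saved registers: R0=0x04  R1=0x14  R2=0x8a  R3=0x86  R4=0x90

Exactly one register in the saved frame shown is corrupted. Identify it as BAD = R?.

BAD = R4

after  0: R0=0x1d R1=0x9e R2=0x8a R3=0x12 R4=0xbd  N=1 Z=0
after  1: R0=0x9e R1=0x9e R2=0x8a R3=0x12 R4=0xbd  N=1 Z=0
after  2: R0=0x9e R1=0x14 R2=0x8a R3=0x12 R4=0xbd  N=0 Z=0
after  3: R0=0x9e R1=0x14 R2=0x8a R3=0x12 R4=0x06  N=0 Z=0
after  4: R0=0x04 R1=0x14 R2=0x8a R3=0x12 R4=0x06  N=0 Z=0
after  5: R0=0x04 R1=0x14 R2=0x8a R3=0x90 R4=0x06  N=1 Z=0
after  6: R0=0x04 R1=0x14 R2=0x8a R3=0x00 R4=0x06  N=0 Z=1
after  7: R0=0x04 R1=0x14 R2=0x8a R3=0x00 R4=0x00  N=0 Z=1
after  8: R0=0x04 R1=0x14 R2=0x8a R3=0x8e R4=0x00  N=1 Z=0
after  9: R0=0x04 R1=0x14 R2=0x8a R3=0x8e R4=0x92  N=1 Z=0
after 10: R0=0x04 R1=0x14 R2=0x8a R3=0x86 R4=0x92  N=1 Z=0
-- IRQ taken; context saved, return-PC = 11 --
mismatch: R4: reported 0x90 vs actual 0x92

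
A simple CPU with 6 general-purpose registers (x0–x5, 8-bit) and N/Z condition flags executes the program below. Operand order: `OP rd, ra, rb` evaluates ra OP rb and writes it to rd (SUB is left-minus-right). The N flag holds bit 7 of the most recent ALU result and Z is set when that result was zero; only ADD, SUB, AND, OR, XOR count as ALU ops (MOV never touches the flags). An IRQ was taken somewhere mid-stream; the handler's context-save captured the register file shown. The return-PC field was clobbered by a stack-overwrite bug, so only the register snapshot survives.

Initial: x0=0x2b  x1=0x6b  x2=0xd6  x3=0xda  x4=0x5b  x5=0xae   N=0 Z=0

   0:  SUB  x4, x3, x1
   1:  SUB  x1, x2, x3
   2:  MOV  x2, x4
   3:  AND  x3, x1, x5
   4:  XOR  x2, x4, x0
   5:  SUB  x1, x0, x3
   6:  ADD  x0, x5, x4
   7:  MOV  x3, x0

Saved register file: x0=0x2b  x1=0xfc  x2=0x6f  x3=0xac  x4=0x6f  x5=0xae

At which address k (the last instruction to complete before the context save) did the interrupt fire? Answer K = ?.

K = 3

after  0: x0=0x2b x1=0x6b x2=0xd6 x3=0xda x4=0x6f x5=0xae  N=0 Z=0
after  1: x0=0x2b x1=0xfc x2=0xd6 x3=0xda x4=0x6f x5=0xae  N=1 Z=0
after  2: x0=0x2b x1=0xfc x2=0x6f x3=0xda x4=0x6f x5=0xae  N=1 Z=0
after  3: x0=0x2b x1=0xfc x2=0x6f x3=0xac x4=0x6f x5=0xae  N=1 Z=0
-- IRQ taken; context saved, return-PC = 4 --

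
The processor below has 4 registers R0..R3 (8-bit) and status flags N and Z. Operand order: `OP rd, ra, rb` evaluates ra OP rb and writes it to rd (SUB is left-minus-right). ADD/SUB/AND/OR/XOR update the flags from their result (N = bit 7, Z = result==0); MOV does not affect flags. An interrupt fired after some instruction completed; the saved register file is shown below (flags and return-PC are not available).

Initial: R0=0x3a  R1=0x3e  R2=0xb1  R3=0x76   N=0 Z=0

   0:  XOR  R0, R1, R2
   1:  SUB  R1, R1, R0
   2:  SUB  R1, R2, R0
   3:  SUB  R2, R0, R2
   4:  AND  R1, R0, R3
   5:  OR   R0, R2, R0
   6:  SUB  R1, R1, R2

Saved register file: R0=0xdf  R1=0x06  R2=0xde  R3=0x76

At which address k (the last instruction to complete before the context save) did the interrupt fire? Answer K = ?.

after  0: R0=0x8f R1=0x3e R2=0xb1 R3=0x76  N=1 Z=0
after  1: R0=0x8f R1=0xaf R2=0xb1 R3=0x76  N=1 Z=0
after  2: R0=0x8f R1=0x22 R2=0xb1 R3=0x76  N=0 Z=0
after  3: R0=0x8f R1=0x22 R2=0xde R3=0x76  N=1 Z=0
after  4: R0=0x8f R1=0x06 R2=0xde R3=0x76  N=0 Z=0
after  5: R0=0xdf R1=0x06 R2=0xde R3=0x76  N=1 Z=0
-- IRQ taken; context saved, return-PC = 6 --

K = 5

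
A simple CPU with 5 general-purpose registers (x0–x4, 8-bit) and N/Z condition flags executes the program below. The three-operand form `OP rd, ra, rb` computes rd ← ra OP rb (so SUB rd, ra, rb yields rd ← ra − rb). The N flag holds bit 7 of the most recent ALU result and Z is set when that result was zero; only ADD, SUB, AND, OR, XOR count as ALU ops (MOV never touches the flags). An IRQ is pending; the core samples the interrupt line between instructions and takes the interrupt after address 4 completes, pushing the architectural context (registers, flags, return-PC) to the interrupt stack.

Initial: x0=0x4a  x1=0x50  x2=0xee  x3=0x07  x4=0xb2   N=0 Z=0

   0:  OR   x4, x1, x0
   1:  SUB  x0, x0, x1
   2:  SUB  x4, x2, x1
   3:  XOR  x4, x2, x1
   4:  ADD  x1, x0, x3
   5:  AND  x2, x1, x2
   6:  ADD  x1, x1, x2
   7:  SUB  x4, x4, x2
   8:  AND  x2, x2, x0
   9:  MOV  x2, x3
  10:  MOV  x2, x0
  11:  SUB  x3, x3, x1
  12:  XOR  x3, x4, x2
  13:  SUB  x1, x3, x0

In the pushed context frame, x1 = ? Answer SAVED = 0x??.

after  0: x0=0x4a x1=0x50 x2=0xee x3=0x07 x4=0x5a  N=0 Z=0
after  1: x0=0xfa x1=0x50 x2=0xee x3=0x07 x4=0x5a  N=1 Z=0
after  2: x0=0xfa x1=0x50 x2=0xee x3=0x07 x4=0x9e  N=1 Z=0
after  3: x0=0xfa x1=0x50 x2=0xee x3=0x07 x4=0xbe  N=1 Z=0
after  4: x0=0xfa x1=0x01 x2=0xee x3=0x07 x4=0xbe  N=0 Z=0
-- IRQ taken; context saved, return-PC = 5 --

SAVED = 0x01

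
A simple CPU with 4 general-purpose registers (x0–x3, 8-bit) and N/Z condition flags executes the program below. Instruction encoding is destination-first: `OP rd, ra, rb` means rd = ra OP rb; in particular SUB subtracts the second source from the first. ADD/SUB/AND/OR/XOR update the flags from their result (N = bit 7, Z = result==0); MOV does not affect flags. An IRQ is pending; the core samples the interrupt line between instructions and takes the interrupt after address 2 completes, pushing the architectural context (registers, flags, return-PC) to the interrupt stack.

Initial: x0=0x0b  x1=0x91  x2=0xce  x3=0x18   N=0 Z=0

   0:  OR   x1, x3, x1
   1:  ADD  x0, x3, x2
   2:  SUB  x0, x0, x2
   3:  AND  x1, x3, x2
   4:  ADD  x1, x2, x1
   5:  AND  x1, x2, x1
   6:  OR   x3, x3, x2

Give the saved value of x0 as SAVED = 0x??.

SAVED = 0x18

after  0: x0=0x0b x1=0x99 x2=0xce x3=0x18  N=1 Z=0
after  1: x0=0xe6 x1=0x99 x2=0xce x3=0x18  N=1 Z=0
after  2: x0=0x18 x1=0x99 x2=0xce x3=0x18  N=0 Z=0
-- IRQ taken; context saved, return-PC = 3 --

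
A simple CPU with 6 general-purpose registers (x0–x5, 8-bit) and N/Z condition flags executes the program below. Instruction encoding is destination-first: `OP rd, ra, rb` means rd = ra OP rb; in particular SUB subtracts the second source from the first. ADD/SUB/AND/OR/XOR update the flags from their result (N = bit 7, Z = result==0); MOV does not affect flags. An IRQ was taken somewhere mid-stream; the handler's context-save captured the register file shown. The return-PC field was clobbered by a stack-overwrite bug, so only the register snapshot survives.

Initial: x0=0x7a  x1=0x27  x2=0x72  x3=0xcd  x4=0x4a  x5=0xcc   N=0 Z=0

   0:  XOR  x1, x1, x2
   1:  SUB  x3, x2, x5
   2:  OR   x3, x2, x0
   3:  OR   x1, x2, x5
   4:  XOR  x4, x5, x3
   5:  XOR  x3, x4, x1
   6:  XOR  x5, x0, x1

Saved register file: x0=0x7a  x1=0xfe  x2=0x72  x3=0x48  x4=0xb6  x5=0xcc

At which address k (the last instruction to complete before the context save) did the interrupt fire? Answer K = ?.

after  0: x0=0x7a x1=0x55 x2=0x72 x3=0xcd x4=0x4a x5=0xcc  N=0 Z=0
after  1: x0=0x7a x1=0x55 x2=0x72 x3=0xa6 x4=0x4a x5=0xcc  N=1 Z=0
after  2: x0=0x7a x1=0x55 x2=0x72 x3=0x7a x4=0x4a x5=0xcc  N=0 Z=0
after  3: x0=0x7a x1=0xfe x2=0x72 x3=0x7a x4=0x4a x5=0xcc  N=1 Z=0
after  4: x0=0x7a x1=0xfe x2=0x72 x3=0x7a x4=0xb6 x5=0xcc  N=1 Z=0
after  5: x0=0x7a x1=0xfe x2=0x72 x3=0x48 x4=0xb6 x5=0xcc  N=0 Z=0
-- IRQ taken; context saved, return-PC = 6 --

K = 5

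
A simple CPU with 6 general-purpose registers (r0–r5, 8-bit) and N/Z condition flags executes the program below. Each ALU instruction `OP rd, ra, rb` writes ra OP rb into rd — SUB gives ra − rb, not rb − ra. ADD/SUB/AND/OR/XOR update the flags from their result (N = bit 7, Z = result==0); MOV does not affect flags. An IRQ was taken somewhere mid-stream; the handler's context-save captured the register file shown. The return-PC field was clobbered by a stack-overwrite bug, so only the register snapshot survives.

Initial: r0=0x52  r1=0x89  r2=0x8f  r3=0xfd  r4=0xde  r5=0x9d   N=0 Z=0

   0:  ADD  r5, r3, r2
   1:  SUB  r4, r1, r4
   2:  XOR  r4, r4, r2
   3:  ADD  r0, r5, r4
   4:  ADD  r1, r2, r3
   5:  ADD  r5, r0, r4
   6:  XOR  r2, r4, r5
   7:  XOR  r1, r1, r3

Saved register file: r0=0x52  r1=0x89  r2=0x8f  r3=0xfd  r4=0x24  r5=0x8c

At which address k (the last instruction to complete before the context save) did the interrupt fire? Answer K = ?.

K = 2

after  0: r0=0x52 r1=0x89 r2=0x8f r3=0xfd r4=0xde r5=0x8c  N=1 Z=0
after  1: r0=0x52 r1=0x89 r2=0x8f r3=0xfd r4=0xab r5=0x8c  N=1 Z=0
after  2: r0=0x52 r1=0x89 r2=0x8f r3=0xfd r4=0x24 r5=0x8c  N=0 Z=0
-- IRQ taken; context saved, return-PC = 3 --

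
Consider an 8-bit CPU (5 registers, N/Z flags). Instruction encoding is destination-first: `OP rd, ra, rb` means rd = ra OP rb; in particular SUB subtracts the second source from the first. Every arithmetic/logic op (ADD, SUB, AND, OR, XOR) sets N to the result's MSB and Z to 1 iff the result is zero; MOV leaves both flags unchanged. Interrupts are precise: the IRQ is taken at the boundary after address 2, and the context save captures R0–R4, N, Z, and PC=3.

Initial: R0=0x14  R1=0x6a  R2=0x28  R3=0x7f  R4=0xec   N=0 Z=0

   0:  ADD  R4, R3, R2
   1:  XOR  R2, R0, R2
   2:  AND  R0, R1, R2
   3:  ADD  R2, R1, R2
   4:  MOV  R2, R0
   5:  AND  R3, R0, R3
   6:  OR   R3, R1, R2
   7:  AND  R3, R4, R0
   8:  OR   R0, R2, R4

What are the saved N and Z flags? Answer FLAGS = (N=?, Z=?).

FLAGS = (N=0, Z=0)

after  0: R0=0x14 R1=0x6a R2=0x28 R3=0x7f R4=0xa7  N=1 Z=0
after  1: R0=0x14 R1=0x6a R2=0x3c R3=0x7f R4=0xa7  N=0 Z=0
after  2: R0=0x28 R1=0x6a R2=0x3c R3=0x7f R4=0xa7  N=0 Z=0
-- IRQ taken; context saved, return-PC = 3 --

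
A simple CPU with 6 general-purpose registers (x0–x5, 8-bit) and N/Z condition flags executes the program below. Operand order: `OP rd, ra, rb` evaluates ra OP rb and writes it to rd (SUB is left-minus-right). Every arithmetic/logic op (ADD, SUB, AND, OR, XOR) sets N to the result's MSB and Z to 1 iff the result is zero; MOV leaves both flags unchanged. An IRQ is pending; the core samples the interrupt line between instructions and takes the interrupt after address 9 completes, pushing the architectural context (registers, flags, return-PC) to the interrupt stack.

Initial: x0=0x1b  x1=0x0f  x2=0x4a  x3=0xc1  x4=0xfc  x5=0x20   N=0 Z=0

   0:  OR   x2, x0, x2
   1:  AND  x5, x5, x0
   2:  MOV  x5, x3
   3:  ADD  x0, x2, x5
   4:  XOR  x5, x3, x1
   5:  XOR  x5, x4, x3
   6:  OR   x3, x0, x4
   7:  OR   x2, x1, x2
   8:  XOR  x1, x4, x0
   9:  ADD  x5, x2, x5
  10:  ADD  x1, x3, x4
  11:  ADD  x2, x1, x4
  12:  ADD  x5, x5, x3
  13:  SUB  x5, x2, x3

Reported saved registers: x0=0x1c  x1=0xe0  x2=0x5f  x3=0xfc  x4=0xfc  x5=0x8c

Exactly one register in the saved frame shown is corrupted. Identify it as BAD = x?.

after  0: x0=0x1b x1=0x0f x2=0x5b x3=0xc1 x4=0xfc x5=0x20  N=0 Z=0
after  1: x0=0x1b x1=0x0f x2=0x5b x3=0xc1 x4=0xfc x5=0x00  N=0 Z=1
after  2: x0=0x1b x1=0x0f x2=0x5b x3=0xc1 x4=0xfc x5=0xc1  N=0 Z=1
after  3: x0=0x1c x1=0x0f x2=0x5b x3=0xc1 x4=0xfc x5=0xc1  N=0 Z=0
after  4: x0=0x1c x1=0x0f x2=0x5b x3=0xc1 x4=0xfc x5=0xce  N=1 Z=0
after  5: x0=0x1c x1=0x0f x2=0x5b x3=0xc1 x4=0xfc x5=0x3d  N=0 Z=0
after  6: x0=0x1c x1=0x0f x2=0x5b x3=0xfc x4=0xfc x5=0x3d  N=1 Z=0
after  7: x0=0x1c x1=0x0f x2=0x5f x3=0xfc x4=0xfc x5=0x3d  N=0 Z=0
after  8: x0=0x1c x1=0xe0 x2=0x5f x3=0xfc x4=0xfc x5=0x3d  N=1 Z=0
after  9: x0=0x1c x1=0xe0 x2=0x5f x3=0xfc x4=0xfc x5=0x9c  N=1 Z=0
-- IRQ taken; context saved, return-PC = 10 --
mismatch: x5: reported 0x8c vs actual 0x9c

BAD = x5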